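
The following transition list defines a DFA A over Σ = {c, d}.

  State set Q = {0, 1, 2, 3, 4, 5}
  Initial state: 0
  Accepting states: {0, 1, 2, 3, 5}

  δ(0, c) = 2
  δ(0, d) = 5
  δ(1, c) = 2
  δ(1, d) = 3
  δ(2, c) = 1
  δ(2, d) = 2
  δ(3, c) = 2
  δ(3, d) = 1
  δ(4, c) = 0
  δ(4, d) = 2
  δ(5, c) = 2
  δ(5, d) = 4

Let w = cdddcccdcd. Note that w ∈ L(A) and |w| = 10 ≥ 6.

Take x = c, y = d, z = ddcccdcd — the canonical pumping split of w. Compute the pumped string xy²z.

xy^2z = c·d·d·ddcccdcd = cddddcccdcd.
Reading y = d takes A from 2 back to 2, so after x·y·y the machine is still in 2, and z then leads to the accepting state 2. Hence cddddcccdcd ∈ L(A).

cddddcccdcd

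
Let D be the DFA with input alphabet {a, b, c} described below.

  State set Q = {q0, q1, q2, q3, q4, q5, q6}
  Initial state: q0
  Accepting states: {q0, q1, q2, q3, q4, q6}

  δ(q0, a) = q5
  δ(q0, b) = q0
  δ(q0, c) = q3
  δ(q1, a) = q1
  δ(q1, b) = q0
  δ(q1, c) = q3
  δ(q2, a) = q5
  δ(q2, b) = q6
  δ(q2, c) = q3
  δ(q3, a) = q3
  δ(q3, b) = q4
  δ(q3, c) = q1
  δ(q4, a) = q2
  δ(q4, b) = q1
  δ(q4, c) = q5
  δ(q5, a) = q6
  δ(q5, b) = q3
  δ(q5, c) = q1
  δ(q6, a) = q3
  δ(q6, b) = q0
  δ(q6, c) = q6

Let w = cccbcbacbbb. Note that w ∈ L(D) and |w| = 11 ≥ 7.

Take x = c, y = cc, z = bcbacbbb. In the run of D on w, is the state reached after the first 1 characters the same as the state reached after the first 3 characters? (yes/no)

yes

State sequence: q0 -c-> q3 -c-> q1 -c-> q3

After x (step 1): q3. After xy (step 3): q3.
They match, so y = cc drives D around a cycle from q3 back to itself; pumping y any number of times keeps D in q3 before reading z, and xyⁱz ∈ L(D) for every i ≥ 0.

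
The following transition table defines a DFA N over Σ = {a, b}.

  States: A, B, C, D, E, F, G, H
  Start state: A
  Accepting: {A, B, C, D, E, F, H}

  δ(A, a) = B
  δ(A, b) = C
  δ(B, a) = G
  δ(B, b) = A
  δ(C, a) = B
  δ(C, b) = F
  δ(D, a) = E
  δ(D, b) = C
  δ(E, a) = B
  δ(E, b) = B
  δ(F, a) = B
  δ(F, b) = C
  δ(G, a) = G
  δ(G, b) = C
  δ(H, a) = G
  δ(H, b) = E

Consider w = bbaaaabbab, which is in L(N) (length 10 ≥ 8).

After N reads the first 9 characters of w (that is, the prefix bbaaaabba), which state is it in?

B

Run of N on the first 9 characters of w = b b a a a a b b a:
  step 0: A  (start)
  step 1: C  (read b: A→C)
  step 2: F  (read b: C→F)
  step 3: B  (read a: F→B)
  step 4: G  (read a: B→G)
  step 5: G  (read a: G→G)
  step 6: G  (read a: G→G)
  step 7: C  (read b: G→C)
  step 8: F  (read b: C→F)
  step 9: B  (read a: F→B)

After reading 9 characters, N is in state B.
(This kind of state-tracing is the core of the pumping-lemma construction: with 8 states, pigeonhole forces a repeat within the first 8 steps.)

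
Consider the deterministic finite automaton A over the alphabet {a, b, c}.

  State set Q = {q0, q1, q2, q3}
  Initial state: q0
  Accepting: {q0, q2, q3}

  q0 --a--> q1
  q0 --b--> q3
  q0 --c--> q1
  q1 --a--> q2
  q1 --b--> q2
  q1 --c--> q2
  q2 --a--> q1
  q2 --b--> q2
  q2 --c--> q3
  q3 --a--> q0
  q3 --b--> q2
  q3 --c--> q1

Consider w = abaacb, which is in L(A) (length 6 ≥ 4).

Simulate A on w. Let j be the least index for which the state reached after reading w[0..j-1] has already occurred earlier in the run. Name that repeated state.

q1

Run of A on w = a b a a c b:
  step 0: q0  (start)
  step 1: q1  (read a: q0→q1)
  step 2: q2  (read b: q1→q2)
  step 3: q1  (read a: q2→q1)   ← first repeat (q1 seen earlier)
  step 4: q2  (read a: q1→q2)
  step 5: q3  (read c: q2→q3)
  step 6: q2  (read b: q3→q2)

The earliest repeat is at step j = 3: A is in q1, which it already visited at step i = 1.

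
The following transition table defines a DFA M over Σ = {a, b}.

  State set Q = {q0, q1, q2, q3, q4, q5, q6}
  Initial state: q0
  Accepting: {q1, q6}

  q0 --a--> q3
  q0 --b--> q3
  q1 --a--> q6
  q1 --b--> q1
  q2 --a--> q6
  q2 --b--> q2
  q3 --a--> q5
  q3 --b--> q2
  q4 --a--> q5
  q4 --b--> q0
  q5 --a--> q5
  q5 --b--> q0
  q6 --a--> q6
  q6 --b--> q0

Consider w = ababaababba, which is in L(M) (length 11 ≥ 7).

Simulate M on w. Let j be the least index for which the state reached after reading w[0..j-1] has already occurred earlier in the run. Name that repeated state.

q0

State sequence: q0 -a-> q3 -b-> q2 -a-> q6 -b-> q0 -a-> q3 -a-> q5 -b-> q0 -a-> q3 -b-> q2 -b-> q2 -a-> q6
First repeat at step 4: q0 was already visited.

The earliest repeat is at step j = 4: M is in q0, which it already visited at step i = 0.
Since M has 7 states, any run of length ≥ 7 visits 7+1 states, so by pigeonhole some state repeats within the first 7 steps — that repeat gives the pumpable loop.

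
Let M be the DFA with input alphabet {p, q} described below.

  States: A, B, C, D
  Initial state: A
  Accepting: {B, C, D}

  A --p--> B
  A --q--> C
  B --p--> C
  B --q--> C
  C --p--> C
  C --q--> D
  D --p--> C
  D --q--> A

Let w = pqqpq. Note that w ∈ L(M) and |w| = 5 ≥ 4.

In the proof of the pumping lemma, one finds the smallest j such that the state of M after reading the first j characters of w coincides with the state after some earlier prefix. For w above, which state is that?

Run of M on w = p q q p q:
  step 0: A  (start)
  step 1: B  (read p: A→B)
  step 2: C  (read q: B→C)
  step 3: D  (read q: C→D)
  step 4: C  (read p: D→C)   ← first repeat (C seen earlier)
  step 5: D  (read q: C→D)

The earliest repeat is at step j = 4: M is in C, which it already visited at step i = 2.
The DFA has 4 states, so the proof of the pumping lemma guarantees a repeated state among the first 4+1 visited; the segment between the two visits is the pumpable y.

C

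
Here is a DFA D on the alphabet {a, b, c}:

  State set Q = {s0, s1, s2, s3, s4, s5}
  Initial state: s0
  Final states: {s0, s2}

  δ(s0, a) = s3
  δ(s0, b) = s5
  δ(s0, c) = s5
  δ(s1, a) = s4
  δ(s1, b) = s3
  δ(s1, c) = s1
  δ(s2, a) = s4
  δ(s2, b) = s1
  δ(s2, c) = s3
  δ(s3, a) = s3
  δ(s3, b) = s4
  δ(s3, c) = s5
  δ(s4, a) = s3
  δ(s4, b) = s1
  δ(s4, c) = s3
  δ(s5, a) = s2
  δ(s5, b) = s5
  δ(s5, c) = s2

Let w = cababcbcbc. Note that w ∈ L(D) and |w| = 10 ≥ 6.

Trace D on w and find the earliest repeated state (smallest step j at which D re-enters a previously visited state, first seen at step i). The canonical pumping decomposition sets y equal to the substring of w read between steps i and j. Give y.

Run of D on w = c a b a b c b c b c:
  step 0: s0  (start)
  step 1: s5  (read c: s0→s5)
  step 2: s2  (read a: s5→s2)
  step 3: s1  (read b: s2→s1)
  step 4: s4  (read a: s1→s4)
  step 5: s1  (read b: s4→s1)   ← first repeat (s1 seen earlier)
  step 6: s1  (read c: s1→s1)
  step 7: s3  (read b: s1→s3)
  step 8: s5  (read c: s3→s5)
  step 9: s5  (read b: s5→s5)
  step 10: s2  (read c: s5→s2)

So i = 3, j = 5, giving x = w[0:3] = cab, y = w[3:5] = ab, z = w[5:10] = cbcbc.
Check: |xy| = 5 ≤ 6 and |y| = 2 ≥ 1. Reading y takes D from s1 back to s1, so every xyⁱz is accepted.

ab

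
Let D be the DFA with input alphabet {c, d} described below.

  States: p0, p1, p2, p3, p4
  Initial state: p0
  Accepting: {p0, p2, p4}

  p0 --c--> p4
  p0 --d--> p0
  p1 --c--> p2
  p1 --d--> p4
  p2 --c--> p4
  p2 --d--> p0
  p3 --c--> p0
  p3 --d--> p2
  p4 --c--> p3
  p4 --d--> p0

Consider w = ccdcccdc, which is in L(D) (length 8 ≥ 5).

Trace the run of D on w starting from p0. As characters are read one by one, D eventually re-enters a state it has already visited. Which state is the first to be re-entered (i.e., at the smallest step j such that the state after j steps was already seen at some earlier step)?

p4

State sequence: p0 -c-> p4 -c-> p3 -d-> p2 -c-> p4 -c-> p3 -c-> p0 -d-> p0 -c-> p4
First repeat at step 4: p4 was already visited.

The earliest repeat is at step j = 4: D is in p4, which it already visited at step i = 1.
Pumping length from the standard proof: p = 5 (the number of states). The repeated state found above gives |xy| = j ≤ 5 and |y| = j − i ≥ 1.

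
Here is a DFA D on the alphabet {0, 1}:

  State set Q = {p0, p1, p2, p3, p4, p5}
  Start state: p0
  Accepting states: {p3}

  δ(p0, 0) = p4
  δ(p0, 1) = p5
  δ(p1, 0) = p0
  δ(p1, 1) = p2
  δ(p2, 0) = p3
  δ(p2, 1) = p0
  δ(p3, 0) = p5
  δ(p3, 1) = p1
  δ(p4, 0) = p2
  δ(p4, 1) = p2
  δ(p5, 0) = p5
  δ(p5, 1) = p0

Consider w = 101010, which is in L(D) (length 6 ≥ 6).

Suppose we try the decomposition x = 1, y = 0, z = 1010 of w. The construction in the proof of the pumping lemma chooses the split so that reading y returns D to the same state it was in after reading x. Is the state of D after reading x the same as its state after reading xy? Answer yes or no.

yes

Run of D on the first 2 characters of w = 1 0:
  step 0: p0  (start)
  step 1: p5  (read 1: p0→p5)
  step 2: p5  (read 0: p5→p5)

After x (step 1): p5. After xy (step 2): p5.
They match, so y = 0 drives D around a cycle from p5 back to itself; pumping y any number of times keeps D in p5 before reading z, and xyⁱz ∈ L(D) for every i ≥ 0.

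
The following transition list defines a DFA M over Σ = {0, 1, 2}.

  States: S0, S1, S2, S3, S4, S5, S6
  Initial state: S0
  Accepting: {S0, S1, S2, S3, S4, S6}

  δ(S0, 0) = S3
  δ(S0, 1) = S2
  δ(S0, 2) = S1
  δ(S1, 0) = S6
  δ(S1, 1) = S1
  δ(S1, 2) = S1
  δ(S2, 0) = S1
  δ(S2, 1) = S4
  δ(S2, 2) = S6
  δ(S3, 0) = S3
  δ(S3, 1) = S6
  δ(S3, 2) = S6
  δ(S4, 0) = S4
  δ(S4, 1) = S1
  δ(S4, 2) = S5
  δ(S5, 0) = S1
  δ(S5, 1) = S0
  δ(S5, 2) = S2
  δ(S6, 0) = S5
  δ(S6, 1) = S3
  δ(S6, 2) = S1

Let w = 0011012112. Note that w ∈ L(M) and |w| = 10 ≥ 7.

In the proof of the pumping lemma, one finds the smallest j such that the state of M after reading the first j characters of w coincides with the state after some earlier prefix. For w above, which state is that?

S3

Run of M on w = 0 0 1 1 0 1 2 1 1 2:
  step 0: S0  (start)
  step 1: S3  (read 0: S0→S3)
  step 2: S3  (read 0: S3→S3)   ← first repeat (S3 seen earlier)
  step 3: S6  (read 1: S3→S6)
  step 4: S3  (read 1: S6→S3)
  step 5: S3  (read 0: S3→S3)
  step 6: S6  (read 1: S3→S6)
  step 7: S1  (read 2: S6→S1)
  step 8: S1  (read 1: S1→S1)
  step 9: S1  (read 1: S1→S1)
  step 10: S1  (read 2: S1→S1)

The earliest repeat is at step j = 2: M is in S3, which it already visited at step i = 1.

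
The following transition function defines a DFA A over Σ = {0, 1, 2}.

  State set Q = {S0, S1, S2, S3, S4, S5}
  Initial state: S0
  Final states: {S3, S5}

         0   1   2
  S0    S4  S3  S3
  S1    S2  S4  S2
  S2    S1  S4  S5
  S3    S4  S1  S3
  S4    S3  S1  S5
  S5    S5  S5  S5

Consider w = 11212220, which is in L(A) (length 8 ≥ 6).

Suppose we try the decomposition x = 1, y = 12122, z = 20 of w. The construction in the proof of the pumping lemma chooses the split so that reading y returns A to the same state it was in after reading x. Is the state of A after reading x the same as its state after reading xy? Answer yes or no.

State sequence: S0 -1-> S3 -1-> S1 -2-> S2 -1-> S4 -2-> S5 -2-> S5

After x (step 1): S3. After xy (step 6): S5.
They differ (S3 ≠ S5), so y is not a cycle from the state after x; this split is not the one the pumping-lemma construction produces, and pumping y need not keep the string in L(A).

no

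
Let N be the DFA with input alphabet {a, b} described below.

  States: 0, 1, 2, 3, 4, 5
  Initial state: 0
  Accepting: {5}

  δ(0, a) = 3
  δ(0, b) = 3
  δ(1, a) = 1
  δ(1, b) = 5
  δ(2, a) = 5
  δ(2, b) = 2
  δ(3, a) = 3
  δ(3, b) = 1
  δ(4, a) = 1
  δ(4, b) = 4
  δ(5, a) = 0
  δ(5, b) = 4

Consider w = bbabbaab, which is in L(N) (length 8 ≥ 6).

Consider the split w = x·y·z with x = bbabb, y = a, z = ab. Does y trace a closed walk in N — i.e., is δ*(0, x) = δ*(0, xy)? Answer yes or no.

no

Run of N on the first 6 characters of w = b b a b b a:
  step 0: 0  (start)
  step 1: 3  (read b: 0→3)
  step 2: 1  (read b: 3→1)
  step 3: 1  (read a: 1→1)
  step 4: 5  (read b: 1→5)
  step 5: 4  (read b: 5→4)
  step 6: 1  (read a: 4→1)

After x (step 5): 4. After xy (step 6): 1.
They differ (4 ≠ 1), so y is not a cycle from the state after x; this split is not the one the pumping-lemma construction produces, and pumping y need not keep the string in L(N).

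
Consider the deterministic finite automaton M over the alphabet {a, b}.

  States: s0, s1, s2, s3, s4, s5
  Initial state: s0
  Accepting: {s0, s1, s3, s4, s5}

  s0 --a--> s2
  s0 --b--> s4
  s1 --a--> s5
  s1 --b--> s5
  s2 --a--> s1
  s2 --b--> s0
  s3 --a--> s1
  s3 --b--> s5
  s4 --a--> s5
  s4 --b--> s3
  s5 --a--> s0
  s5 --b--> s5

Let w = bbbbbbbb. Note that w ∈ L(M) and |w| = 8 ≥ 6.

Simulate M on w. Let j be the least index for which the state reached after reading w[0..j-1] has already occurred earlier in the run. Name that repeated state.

s5

Run of M on w = b b b b b b b b:
  step 0: s0  (start)
  step 1: s4  (read b: s0→s4)
  step 2: s3  (read b: s4→s3)
  step 3: s5  (read b: s3→s5)
  step 4: s5  (read b: s5→s5)   ← first repeat (s5 seen earlier)
  step 5: s5  (read b: s5→s5)
  step 6: s5  (read b: s5→s5)
  step 7: s5  (read b: s5→s5)
  step 8: s5  (read b: s5→s5)

The earliest repeat is at step j = 4: M is in s5, which it already visited at step i = 3.
The DFA has 6 states, so the proof of the pumping lemma guarantees a repeated state among the first 6+1 visited; the segment between the two visits is the pumpable y.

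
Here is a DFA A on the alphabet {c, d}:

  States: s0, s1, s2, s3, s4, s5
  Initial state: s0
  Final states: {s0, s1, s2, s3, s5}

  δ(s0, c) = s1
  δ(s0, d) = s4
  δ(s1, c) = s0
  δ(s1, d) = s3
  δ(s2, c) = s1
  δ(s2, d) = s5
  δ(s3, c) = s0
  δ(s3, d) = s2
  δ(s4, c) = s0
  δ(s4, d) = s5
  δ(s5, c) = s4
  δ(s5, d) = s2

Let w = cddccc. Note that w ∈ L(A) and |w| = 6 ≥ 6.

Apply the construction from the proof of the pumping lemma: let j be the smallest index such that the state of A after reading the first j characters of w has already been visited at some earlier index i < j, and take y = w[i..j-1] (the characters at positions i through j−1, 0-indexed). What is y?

Run of A on w = c d d c c c:
  step 0: s0  (start)
  step 1: s1  (read c: s0→s1)
  step 2: s3  (read d: s1→s3)
  step 3: s2  (read d: s3→s2)
  step 4: s1  (read c: s2→s1)   ← first repeat (s1 seen earlier)
  step 5: s0  (read c: s1→s0)
  step 6: s1  (read c: s0→s1)

So i = 1, j = 4, giving x = w[0:1] = c, y = w[1:4] = ddc, z = w[4:6] = cc.
Check: |xy| = 4 ≤ 6 and |y| = 3 ≥ 1. Reading y takes A from s1 back to s1, so every xyⁱz is accepted.

ddc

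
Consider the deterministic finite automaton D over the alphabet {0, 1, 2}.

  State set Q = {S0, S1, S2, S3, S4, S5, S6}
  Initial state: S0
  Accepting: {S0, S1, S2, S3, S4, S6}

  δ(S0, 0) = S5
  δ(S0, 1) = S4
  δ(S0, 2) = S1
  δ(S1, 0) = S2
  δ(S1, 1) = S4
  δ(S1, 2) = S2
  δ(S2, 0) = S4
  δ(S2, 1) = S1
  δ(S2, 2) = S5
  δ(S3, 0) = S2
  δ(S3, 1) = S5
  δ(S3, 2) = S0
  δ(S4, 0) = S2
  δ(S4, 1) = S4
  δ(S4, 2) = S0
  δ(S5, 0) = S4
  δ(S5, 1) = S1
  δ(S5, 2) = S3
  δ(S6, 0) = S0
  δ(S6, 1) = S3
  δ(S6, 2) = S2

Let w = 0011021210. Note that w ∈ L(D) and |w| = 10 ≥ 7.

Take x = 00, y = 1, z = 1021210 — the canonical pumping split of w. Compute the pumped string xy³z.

xy^3z = 00·1·1·1·1021210 = 001111021210.
Reading y = 1 takes D from S4 back to S4, so after x·y·y·y the machine is still in S4, and z then leads to the accepting state S2. Hence 001111021210 ∈ L(D).

001111021210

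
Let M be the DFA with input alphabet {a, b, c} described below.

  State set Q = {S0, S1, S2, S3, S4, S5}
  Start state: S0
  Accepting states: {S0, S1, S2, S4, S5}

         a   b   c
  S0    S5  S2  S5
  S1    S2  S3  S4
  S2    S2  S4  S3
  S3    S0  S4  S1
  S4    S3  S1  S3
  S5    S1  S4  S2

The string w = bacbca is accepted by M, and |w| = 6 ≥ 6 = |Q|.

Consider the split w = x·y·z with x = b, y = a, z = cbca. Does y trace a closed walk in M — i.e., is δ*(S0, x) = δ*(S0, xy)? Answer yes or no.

State sequence: S0 -b-> S2 -a-> S2

After x (step 1): S2. After xy (step 2): S2.
They match, so y = a drives M around a cycle from S2 back to itself; pumping y any number of times keeps M in S2 before reading z, and xyⁱz ∈ L(M) for every i ≥ 0.

yes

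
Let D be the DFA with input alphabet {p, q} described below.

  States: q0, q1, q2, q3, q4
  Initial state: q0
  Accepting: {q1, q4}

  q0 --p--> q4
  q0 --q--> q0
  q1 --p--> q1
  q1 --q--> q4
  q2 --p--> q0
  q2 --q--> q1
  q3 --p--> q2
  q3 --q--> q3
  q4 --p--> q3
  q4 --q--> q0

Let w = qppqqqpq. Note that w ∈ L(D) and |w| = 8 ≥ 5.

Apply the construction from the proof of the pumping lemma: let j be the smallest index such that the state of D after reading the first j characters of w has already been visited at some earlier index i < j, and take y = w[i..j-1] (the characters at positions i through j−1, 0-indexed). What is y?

Run of D on w = q p p q q q p q:
  step 0: q0  (start)
  step 1: q0  (read q: q0→q0)   ← first repeat (q0 seen earlier)
  step 2: q4  (read p: q0→q4)
  step 3: q3  (read p: q4→q3)
  step 4: q3  (read q: q3→q3)
  step 5: q3  (read q: q3→q3)
  step 6: q3  (read q: q3→q3)
  step 7: q2  (read p: q3→q2)
  step 8: q1  (read q: q2→q1)

So i = 0, j = 1, giving x = w[0:0] = ε, y = w[0:1] = q, z = w[1:8] = ppqqqpq.
Check: |xy| = 1 ≤ 5 and |y| = 1 ≥ 1. Reading y takes D from q0 back to q0, so every xyⁱz is accepted.

q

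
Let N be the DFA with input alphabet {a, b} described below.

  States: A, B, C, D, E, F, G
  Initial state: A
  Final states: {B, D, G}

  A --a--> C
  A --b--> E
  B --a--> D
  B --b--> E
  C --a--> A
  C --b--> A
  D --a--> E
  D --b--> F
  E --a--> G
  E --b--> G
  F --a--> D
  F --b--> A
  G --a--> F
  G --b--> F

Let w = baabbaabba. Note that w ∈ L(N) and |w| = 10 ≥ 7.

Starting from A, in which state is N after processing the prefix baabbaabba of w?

G

State sequence: A -b-> E -a-> G -a-> F -b-> A -b-> E -a-> G -a-> F -b-> A -b-> E -a-> G

After reading 10 characters, N is in state G.
(This kind of state-tracing is the core of the pumping-lemma construction: with 7 states, pigeonhole forces a repeat within the first 7 steps.)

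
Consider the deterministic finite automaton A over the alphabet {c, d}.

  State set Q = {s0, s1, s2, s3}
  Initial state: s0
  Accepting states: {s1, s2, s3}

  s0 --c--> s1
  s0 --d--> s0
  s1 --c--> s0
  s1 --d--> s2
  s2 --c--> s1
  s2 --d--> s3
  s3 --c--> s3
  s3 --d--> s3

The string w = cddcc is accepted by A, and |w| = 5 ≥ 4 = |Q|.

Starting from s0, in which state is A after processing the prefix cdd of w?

s3

Run of A on the first 3 characters of w = c d d:
  step 0: s0  (start)
  step 1: s1  (read c: s0→s1)
  step 2: s2  (read d: s1→s2)
  step 3: s3  (read d: s2→s3)

After reading 3 characters, A is in state s3.
(This kind of state-tracing is the core of the pumping-lemma construction: with 4 states, pigeonhole forces a repeat within the first 4 steps.)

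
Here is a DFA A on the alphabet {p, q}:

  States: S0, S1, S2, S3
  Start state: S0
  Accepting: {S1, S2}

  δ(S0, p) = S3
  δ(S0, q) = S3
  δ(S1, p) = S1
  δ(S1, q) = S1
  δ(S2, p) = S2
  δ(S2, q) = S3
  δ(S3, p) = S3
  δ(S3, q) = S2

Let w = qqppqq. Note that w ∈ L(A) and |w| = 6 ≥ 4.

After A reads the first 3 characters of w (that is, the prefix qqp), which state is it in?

Run of A on the first 3 characters of w = q q p:
  step 0: S0  (start)
  step 1: S3  (read q: S0→S3)
  step 2: S2  (read q: S3→S2)
  step 3: S2  (read p: S2→S2)

After reading 3 characters, A is in state S2.
(This kind of state-tracing is the core of the pumping-lemma construction: with 4 states, pigeonhole forces a repeat within the first 4 steps.)

S2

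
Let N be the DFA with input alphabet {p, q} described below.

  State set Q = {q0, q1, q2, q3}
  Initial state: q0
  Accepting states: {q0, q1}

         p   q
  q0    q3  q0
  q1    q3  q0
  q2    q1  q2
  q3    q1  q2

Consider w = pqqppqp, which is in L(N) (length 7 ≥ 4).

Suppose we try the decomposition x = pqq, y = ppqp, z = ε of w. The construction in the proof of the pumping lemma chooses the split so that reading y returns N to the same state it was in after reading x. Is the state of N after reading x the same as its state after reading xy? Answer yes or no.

State sequence: q0 -p-> q3 -q-> q2 -q-> q2 -p-> q1 -p-> q3 -q-> q2 -p-> q1

After x (step 3): q2. After xy (step 7): q1.
They differ (q2 ≠ q1), so y is not a cycle from the state after x; this split is not the one the pumping-lemma construction produces, and pumping y need not keep the string in L(N).

no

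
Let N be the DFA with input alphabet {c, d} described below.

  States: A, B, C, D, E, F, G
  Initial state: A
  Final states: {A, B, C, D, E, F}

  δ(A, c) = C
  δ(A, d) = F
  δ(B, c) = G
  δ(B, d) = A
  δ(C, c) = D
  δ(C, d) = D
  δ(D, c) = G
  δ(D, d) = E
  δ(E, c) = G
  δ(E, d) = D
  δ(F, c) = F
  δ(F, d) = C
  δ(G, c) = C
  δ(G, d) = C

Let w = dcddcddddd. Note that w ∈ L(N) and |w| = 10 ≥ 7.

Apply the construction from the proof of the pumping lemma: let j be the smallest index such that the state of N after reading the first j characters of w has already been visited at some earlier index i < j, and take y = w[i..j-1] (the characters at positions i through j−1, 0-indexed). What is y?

Run of N on w = d c d d c d d d d d:
  step 0: A  (start)
  step 1: F  (read d: A→F)
  step 2: F  (read c: F→F)   ← first repeat (F seen earlier)
  step 3: C  (read d: F→C)
  step 4: D  (read d: C→D)
  step 5: G  (read c: D→G)
  step 6: C  (read d: G→C)
  step 7: D  (read d: C→D)
  step 8: E  (read d: D→E)
  step 9: D  (read d: E→D)
  step 10: E  (read d: D→E)

So i = 1, j = 2, giving x = w[0:1] = d, y = w[1:2] = c, z = w[2:10] = ddcddddd.
Check: |xy| = 2 ≤ 7 and |y| = 1 ≥ 1. Reading y takes N from F back to F, so every xyⁱz is accepted.

c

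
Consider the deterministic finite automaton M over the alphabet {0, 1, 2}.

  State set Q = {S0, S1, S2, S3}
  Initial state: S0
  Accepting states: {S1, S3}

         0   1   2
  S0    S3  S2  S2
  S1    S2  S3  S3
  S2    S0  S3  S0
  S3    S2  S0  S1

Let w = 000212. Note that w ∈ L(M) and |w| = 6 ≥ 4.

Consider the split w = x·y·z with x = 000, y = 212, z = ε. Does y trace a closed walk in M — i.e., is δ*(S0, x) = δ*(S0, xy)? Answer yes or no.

State sequence: S0 -0-> S3 -0-> S2 -0-> S0 -2-> S2 -1-> S3 -2-> S1

After x (step 3): S0. After xy (step 6): S1.
They differ (S0 ≠ S1), so y is not a cycle from the state after x; this split is not the one the pumping-lemma construction produces, and pumping y need not keep the string in L(M).

no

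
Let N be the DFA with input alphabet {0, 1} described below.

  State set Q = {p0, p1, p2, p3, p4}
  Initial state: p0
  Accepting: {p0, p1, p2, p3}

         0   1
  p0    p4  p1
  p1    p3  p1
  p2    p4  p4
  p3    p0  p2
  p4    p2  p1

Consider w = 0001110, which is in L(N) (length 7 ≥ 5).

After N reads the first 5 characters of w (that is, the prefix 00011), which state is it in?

p1

State sequence: p0 -0-> p4 -0-> p2 -0-> p4 -1-> p1 -1-> p1

After reading 5 characters, N is in state p1.
(This kind of state-tracing is the core of the pumping-lemma construction: with 5 states, pigeonhole forces a repeat within the first 5 steps.)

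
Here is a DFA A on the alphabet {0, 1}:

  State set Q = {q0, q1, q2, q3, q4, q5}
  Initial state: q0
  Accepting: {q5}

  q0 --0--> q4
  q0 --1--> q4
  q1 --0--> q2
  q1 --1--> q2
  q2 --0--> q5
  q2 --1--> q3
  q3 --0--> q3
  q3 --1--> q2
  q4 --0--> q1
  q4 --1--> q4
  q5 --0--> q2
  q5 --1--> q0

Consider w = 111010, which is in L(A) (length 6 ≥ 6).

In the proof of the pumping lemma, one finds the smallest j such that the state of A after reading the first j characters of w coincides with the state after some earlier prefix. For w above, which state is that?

q4

State sequence: q0 -1-> q4 -1-> q4 -1-> q4 -0-> q1 -1-> q2 -0-> q5
First repeat at step 2: q4 was already visited.

The earliest repeat is at step j = 2: A is in q4, which it already visited at step i = 1.
With |Q| = 6, pigeonhole forces a state repeat no later than step 6; the substring read between the first and second visits to that state can be pumped.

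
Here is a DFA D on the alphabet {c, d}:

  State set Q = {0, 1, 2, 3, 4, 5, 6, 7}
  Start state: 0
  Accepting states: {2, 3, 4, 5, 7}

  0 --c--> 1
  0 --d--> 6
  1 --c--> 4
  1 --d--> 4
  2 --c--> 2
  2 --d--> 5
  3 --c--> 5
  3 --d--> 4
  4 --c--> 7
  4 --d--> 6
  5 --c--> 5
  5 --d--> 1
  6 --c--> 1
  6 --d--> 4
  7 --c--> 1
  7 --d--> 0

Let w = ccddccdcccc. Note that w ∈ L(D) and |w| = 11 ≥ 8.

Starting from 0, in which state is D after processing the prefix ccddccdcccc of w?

State sequence: 0 -c-> 1 -c-> 4 -d-> 6 -d-> 4 -c-> 7 -c-> 1 -d-> 4 -c-> 7 -c-> 1 -c-> 4 -c-> 7

After reading 11 characters, D is in state 7.

7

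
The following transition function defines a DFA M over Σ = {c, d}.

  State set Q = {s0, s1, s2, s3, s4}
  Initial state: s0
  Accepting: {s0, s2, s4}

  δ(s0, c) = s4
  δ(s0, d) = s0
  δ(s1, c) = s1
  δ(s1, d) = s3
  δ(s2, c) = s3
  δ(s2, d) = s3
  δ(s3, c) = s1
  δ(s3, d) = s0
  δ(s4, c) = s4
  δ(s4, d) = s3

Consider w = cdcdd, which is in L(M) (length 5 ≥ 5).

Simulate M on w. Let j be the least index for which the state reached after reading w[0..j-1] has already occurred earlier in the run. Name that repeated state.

Run of M on w = c d c d d:
  step 0: s0  (start)
  step 1: s4  (read c: s0→s4)
  step 2: s3  (read d: s4→s3)
  step 3: s1  (read c: s3→s1)
  step 4: s3  (read d: s1→s3)   ← first repeat (s3 seen earlier)
  step 5: s0  (read d: s3→s0)

The earliest repeat is at step j = 4: M is in s3, which it already visited at step i = 2.

s3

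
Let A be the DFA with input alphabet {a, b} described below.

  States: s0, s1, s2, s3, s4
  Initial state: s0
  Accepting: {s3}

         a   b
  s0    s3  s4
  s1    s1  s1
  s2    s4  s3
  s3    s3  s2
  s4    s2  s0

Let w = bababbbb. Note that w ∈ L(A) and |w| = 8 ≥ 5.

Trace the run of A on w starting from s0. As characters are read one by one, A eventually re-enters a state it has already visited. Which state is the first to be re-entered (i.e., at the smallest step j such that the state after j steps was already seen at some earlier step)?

s3

Run of A on w = b a b a b b b b:
  step 0: s0  (start)
  step 1: s4  (read b: s0→s4)
  step 2: s2  (read a: s4→s2)
  step 3: s3  (read b: s2→s3)
  step 4: s3  (read a: s3→s3)   ← first repeat (s3 seen earlier)
  step 5: s2  (read b: s3→s2)
  step 6: s3  (read b: s2→s3)
  step 7: s2  (read b: s3→s2)
  step 8: s3  (read b: s2→s3)

The earliest repeat is at step j = 4: A is in s3, which it already visited at step i = 3.
Since A has 5 states, any run of length ≥ 5 visits 5+1 states, so by pigeonhole some state repeats within the first 5 steps — that repeat gives the pumpable loop.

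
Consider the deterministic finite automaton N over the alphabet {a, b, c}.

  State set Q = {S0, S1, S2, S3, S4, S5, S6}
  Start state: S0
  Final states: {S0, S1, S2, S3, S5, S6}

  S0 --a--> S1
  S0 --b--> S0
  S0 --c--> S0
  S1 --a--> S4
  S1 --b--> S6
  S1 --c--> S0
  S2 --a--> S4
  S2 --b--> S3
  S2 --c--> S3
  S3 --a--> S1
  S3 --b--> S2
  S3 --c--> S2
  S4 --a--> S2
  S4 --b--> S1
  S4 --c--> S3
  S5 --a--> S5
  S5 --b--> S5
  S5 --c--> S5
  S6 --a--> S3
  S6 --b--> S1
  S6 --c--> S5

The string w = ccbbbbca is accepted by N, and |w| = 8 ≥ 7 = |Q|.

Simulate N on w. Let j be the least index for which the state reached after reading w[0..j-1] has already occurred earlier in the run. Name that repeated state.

S0

State sequence: S0 -c-> S0 -c-> S0 -b-> S0 -b-> S0 -b-> S0 -b-> S0 -c-> S0 -a-> S1
First repeat at step 1: S0 was already visited.

The earliest repeat is at step j = 1: N is in S0, which it already visited at step i = 0.
The DFA has 7 states, so the proof of the pumping lemma guarantees a repeated state among the first 7+1 visited; the segment between the two visits is the pumpable y.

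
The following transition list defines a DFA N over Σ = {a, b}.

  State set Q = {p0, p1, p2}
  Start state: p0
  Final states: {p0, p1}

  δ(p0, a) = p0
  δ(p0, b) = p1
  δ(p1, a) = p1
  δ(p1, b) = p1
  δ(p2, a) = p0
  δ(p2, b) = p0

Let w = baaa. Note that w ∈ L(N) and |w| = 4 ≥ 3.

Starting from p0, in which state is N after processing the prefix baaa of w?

p1

State sequence: p0 -b-> p1 -a-> p1 -a-> p1 -a-> p1

After reading 4 characters, N is in state p1.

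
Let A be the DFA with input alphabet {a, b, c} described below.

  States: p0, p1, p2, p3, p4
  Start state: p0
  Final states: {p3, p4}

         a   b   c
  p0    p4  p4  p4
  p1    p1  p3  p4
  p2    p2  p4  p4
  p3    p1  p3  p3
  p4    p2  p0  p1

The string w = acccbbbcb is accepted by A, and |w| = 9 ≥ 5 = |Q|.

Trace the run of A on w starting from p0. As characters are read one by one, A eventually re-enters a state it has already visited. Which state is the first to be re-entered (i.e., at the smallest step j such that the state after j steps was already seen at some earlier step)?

p4

State sequence: p0 -a-> p4 -c-> p1 -c-> p4 -c-> p1 -b-> p3 -b-> p3 -b-> p3 -c-> p3 -b-> p3
First repeat at step 3: p4 was already visited.

The earliest repeat is at step j = 3: A is in p4, which it already visited at step i = 1.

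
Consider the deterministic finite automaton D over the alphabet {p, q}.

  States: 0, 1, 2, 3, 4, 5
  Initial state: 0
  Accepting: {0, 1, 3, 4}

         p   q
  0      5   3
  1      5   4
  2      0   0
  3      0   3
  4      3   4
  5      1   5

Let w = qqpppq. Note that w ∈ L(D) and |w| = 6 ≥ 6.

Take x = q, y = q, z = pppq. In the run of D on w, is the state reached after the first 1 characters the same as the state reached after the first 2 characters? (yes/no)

Run of D on the first 2 characters of w = q q:
  step 0: 0  (start)
  step 1: 3  (read q: 0→3)
  step 2: 3  (read q: 3→3)

After x (step 1): 3. After xy (step 2): 3.
They match, so y = q drives D around a cycle from 3 back to itself; pumping y any number of times keeps D in 3 before reading z, and xyⁱz ∈ L(D) for every i ≥ 0.

yes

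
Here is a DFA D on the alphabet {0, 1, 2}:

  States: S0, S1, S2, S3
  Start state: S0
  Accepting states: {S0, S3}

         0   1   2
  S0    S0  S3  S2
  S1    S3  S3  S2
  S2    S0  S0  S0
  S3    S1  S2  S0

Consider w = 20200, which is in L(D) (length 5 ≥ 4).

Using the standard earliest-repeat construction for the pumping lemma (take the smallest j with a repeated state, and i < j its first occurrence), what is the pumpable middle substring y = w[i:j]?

20

Run of D on w = 2 0 2 0 0:
  step 0: S0  (start)
  step 1: S2  (read 2: S0→S2)
  step 2: S0  (read 0: S2→S0)   ← first repeat (S0 seen earlier)
  step 3: S2  (read 2: S0→S2)
  step 4: S0  (read 0: S2→S0)
  step 5: S0  (read 0: S0→S0)

So i = 0, j = 2, giving x = w[0:0] = ε, y = w[0:2] = 20, z = w[2:5] = 200.
Check: |xy| = 2 ≤ 4 and |y| = 2 ≥ 1. Reading y takes D from S0 back to S0, so every xyⁱz is accepted.
Pumping length from the standard proof: p = 4 (the number of states). The repeated state found above gives |xy| = j ≤ 4 and |y| = j − i ≥ 1.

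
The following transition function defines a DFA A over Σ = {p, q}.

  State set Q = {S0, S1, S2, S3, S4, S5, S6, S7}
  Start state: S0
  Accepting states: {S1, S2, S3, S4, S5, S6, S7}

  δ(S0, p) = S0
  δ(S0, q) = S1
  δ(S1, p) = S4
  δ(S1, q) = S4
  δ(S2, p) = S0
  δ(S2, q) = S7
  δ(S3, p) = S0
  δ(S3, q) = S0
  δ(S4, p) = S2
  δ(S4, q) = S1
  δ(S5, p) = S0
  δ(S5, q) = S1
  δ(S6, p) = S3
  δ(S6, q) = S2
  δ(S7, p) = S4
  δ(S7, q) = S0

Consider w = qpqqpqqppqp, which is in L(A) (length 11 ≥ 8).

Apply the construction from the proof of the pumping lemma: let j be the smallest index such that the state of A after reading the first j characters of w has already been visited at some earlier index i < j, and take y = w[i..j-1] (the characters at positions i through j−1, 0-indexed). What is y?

Run of A on w = q p q q p q q p p q p:
  step 0: S0  (start)
  step 1: S1  (read q: S0→S1)
  step 2: S4  (read p: S1→S4)
  step 3: S1  (read q: S4→S1)   ← first repeat (S1 seen earlier)
  step 4: S4  (read q: S1→S4)
  step 5: S2  (read p: S4→S2)
  step 6: S7  (read q: S2→S7)
  step 7: S0  (read q: S7→S0)
  step 8: S0  (read p: S0→S0)
  step 9: S0  (read p: S0→S0)
  step 10: S1  (read q: S0→S1)
  step 11: S4  (read p: S1→S4)

So i = 1, j = 3, giving x = w[0:1] = q, y = w[1:3] = pq, z = w[3:11] = qpqqppqp.
Check: |xy| = 3 ≤ 8 and |y| = 2 ≥ 1. Reading y takes A from S1 back to S1, so every xyⁱz is accepted.
Since A has 8 states, any run of length ≥ 8 visits 8+1 states, so by pigeonhole some state repeats within the first 8 steps — that repeat gives the pumpable loop.

pq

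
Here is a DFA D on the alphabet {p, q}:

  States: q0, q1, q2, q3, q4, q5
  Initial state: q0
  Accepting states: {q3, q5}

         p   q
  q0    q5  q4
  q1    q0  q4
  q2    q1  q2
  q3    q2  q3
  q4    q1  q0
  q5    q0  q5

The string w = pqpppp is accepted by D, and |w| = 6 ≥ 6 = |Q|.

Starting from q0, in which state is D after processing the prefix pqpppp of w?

q5

Run of D on the first 6 characters of w = p q p p p p:
  step 0: q0  (start)
  step 1: q5  (read p: q0→q5)
  step 2: q5  (read q: q5→q5)
  step 3: q0  (read p: q5→q0)
  step 4: q5  (read p: q0→q5)
  step 5: q0  (read p: q5→q0)
  step 6: q5  (read p: q0→q5)

After reading 6 characters, D is in state q5.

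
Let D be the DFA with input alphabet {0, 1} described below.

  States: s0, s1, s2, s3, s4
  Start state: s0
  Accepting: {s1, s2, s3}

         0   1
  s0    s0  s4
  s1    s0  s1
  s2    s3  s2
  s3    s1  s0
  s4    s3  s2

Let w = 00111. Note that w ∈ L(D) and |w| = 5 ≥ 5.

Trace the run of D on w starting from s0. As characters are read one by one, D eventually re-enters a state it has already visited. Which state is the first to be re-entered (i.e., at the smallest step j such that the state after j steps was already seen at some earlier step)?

Run of D on w = 0 0 1 1 1:
  step 0: s0  (start)
  step 1: s0  (read 0: s0→s0)   ← first repeat (s0 seen earlier)
  step 2: s0  (read 0: s0→s0)
  step 3: s4  (read 1: s0→s4)
  step 4: s2  (read 1: s4→s2)
  step 5: s2  (read 1: s2→s2)

The earliest repeat is at step j = 1: D is in s0, which it already visited at step i = 0.
The DFA has 5 states, so the proof of the pumping lemma guarantees a repeated state among the first 5+1 visited; the segment between the two visits is the pumpable y.

s0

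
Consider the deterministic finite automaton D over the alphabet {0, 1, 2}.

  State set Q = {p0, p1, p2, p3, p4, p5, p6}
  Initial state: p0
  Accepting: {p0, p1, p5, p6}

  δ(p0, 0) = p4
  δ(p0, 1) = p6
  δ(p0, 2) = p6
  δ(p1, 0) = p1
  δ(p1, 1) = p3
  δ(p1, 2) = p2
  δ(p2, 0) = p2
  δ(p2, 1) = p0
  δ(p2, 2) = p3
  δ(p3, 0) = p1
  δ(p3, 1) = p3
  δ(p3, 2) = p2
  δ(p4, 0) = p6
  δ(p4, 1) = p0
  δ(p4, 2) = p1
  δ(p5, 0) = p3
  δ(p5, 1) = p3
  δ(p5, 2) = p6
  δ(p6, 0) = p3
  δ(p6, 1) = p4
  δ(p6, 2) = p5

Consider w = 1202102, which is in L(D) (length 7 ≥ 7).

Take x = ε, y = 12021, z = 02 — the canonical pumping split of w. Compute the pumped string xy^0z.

xy⁰z = xz = ε·02 = 02.
Reading y = 12021 takes D from p0 back to p0, so after x the machine is still in p0, and z then leads to the accepting state p1. Hence 02 ∈ L(D).

02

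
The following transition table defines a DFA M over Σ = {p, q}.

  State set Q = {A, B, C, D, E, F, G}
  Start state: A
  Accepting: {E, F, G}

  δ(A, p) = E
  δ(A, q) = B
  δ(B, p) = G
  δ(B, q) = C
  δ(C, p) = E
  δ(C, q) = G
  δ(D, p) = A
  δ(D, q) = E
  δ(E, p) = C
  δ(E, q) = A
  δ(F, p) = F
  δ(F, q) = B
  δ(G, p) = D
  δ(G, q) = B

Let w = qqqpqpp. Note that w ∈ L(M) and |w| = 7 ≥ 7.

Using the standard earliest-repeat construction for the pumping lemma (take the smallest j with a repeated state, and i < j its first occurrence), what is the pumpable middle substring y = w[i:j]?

qpqp

Run of M on w = q q q p q p p:
  step 0: A  (start)
  step 1: B  (read q: A→B)
  step 2: C  (read q: B→C)
  step 3: G  (read q: C→G)
  step 4: D  (read p: G→D)
  step 5: E  (read q: D→E)
  step 6: C  (read p: E→C)   ← first repeat (C seen earlier)
  step 7: E  (read p: C→E)

So i = 2, j = 6, giving x = w[0:2] = qq, y = w[2:6] = qpqp, z = w[6:7] = p.
Check: |xy| = 6 ≤ 7 and |y| = 4 ≥ 1. Reading y takes M from C back to C, so every xyⁱz is accepted.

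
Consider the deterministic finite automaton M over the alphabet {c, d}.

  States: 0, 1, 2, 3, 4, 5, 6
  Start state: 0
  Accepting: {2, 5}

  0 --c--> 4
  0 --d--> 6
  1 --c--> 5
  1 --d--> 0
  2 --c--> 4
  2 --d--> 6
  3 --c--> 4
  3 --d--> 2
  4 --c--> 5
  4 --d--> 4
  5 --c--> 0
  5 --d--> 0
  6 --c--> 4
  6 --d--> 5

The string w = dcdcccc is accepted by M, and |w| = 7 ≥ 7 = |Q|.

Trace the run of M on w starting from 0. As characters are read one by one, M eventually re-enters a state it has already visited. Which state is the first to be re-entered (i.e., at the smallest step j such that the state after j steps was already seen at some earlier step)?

Run of M on w = d c d c c c c:
  step 0: 0  (start)
  step 1: 6  (read d: 0→6)
  step 2: 4  (read c: 6→4)
  step 3: 4  (read d: 4→4)   ← first repeat (4 seen earlier)
  step 4: 5  (read c: 4→5)
  step 5: 0  (read c: 5→0)
  step 6: 4  (read c: 0→4)
  step 7: 5  (read c: 4→5)

The earliest repeat is at step j = 3: M is in 4, which it already visited at step i = 2.

4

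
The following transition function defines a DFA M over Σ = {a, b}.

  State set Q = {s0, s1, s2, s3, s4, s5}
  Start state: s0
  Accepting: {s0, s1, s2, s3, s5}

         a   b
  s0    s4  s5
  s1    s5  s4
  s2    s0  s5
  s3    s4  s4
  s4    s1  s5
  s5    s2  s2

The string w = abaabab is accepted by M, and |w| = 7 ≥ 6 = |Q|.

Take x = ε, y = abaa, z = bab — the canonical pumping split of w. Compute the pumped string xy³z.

abaaabaaabaabab

xy^3z = ε·abaa·abaa·abaa·bab = abaaabaaabaabab.
Reading y = abaa takes M from s0 back to s0, so after x·y·y·y the machine is still in s0, and z then leads to the accepting state s5. Hence abaaabaaabaabab ∈ L(M).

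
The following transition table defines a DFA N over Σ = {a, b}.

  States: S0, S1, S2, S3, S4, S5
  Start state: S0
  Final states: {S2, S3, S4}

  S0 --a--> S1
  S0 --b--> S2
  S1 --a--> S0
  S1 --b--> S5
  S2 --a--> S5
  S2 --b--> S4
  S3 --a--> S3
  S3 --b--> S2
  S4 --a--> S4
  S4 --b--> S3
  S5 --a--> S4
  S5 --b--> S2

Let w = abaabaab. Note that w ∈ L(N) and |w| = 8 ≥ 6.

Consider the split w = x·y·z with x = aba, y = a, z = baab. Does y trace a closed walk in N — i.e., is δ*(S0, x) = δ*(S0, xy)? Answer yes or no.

Run of N on the first 4 characters of w = a b a a:
  step 0: S0  (start)
  step 1: S1  (read a: S0→S1)
  step 2: S5  (read b: S1→S5)
  step 3: S4  (read a: S5→S4)
  step 4: S4  (read a: S4→S4)

After x (step 3): S4. After xy (step 4): S4.
They match, so y = a drives N around a cycle from S4 back to itself; pumping y any number of times keeps N in S4 before reading z, and xyⁱz ∈ L(N) for every i ≥ 0.

yes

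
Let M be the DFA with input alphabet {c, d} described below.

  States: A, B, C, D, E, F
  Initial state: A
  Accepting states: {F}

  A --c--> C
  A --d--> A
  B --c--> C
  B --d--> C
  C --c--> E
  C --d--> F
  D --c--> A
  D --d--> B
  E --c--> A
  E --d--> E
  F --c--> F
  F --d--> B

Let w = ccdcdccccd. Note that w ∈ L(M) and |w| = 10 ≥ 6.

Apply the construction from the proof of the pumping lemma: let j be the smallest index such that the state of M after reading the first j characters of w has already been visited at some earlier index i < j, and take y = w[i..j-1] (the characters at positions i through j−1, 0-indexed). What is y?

d

Run of M on w = c c d c d c c c c d:
  step 0: A  (start)
  step 1: C  (read c: A→C)
  step 2: E  (read c: C→E)
  step 3: E  (read d: E→E)   ← first repeat (E seen earlier)
  step 4: A  (read c: E→A)
  step 5: A  (read d: A→A)
  step 6: C  (read c: A→C)
  step 7: E  (read c: C→E)
  step 8: A  (read c: E→A)
  step 9: C  (read c: A→C)
  step 10: F  (read d: C→F)

So i = 2, j = 3, giving x = w[0:2] = cc, y = w[2:3] = d, z = w[3:10] = cdccccd.
Check: |xy| = 3 ≤ 6 and |y| = 1 ≥ 1. Reading y takes M from E back to E, so every xyⁱz is accepted.
Since M has 6 states, any run of length ≥ 6 visits 6+1 states, so by pigeonhole some state repeats within the first 6 steps — that repeat gives the pumpable loop.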